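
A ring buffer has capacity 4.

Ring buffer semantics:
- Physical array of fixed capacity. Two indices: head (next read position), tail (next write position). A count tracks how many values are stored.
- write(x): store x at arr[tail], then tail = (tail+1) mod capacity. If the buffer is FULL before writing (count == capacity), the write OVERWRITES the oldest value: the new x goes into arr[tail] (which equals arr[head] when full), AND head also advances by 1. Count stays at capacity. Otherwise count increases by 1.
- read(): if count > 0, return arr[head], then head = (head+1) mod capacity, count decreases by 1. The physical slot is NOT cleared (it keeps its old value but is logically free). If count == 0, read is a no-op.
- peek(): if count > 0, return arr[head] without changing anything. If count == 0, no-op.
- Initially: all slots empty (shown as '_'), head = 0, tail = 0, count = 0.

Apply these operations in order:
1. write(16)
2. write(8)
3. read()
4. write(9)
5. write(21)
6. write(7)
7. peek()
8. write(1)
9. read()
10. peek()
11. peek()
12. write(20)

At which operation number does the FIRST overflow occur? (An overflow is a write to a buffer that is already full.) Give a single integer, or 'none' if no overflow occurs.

After op 1 (write(16)): arr=[16 _ _ _] head=0 tail=1 count=1
After op 2 (write(8)): arr=[16 8 _ _] head=0 tail=2 count=2
After op 3 (read()): arr=[16 8 _ _] head=1 tail=2 count=1
After op 4 (write(9)): arr=[16 8 9 _] head=1 tail=3 count=2
After op 5 (write(21)): arr=[16 8 9 21] head=1 tail=0 count=3
After op 6 (write(7)): arr=[7 8 9 21] head=1 tail=1 count=4
After op 7 (peek()): arr=[7 8 9 21] head=1 tail=1 count=4
After op 8 (write(1)): arr=[7 1 9 21] head=2 tail=2 count=4
After op 9 (read()): arr=[7 1 9 21] head=3 tail=2 count=3
After op 10 (peek()): arr=[7 1 9 21] head=3 tail=2 count=3
After op 11 (peek()): arr=[7 1 9 21] head=3 tail=2 count=3
After op 12 (write(20)): arr=[7 1 20 21] head=3 tail=3 count=4

Answer: 8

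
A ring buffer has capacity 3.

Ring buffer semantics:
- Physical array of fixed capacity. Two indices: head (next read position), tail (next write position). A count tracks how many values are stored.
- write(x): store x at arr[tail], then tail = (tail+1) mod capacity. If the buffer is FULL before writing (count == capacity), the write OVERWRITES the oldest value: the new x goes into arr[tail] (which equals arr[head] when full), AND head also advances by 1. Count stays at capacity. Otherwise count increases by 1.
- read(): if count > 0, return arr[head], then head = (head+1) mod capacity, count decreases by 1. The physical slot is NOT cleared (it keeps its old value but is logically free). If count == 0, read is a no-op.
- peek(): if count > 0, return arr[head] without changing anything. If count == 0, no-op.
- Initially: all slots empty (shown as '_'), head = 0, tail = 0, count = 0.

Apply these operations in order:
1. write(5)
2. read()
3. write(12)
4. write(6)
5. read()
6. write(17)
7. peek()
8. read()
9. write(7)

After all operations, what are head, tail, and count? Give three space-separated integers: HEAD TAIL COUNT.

After op 1 (write(5)): arr=[5 _ _] head=0 tail=1 count=1
After op 2 (read()): arr=[5 _ _] head=1 tail=1 count=0
After op 3 (write(12)): arr=[5 12 _] head=1 tail=2 count=1
After op 4 (write(6)): arr=[5 12 6] head=1 tail=0 count=2
After op 5 (read()): arr=[5 12 6] head=2 tail=0 count=1
After op 6 (write(17)): arr=[17 12 6] head=2 tail=1 count=2
After op 7 (peek()): arr=[17 12 6] head=2 tail=1 count=2
After op 8 (read()): arr=[17 12 6] head=0 tail=1 count=1
After op 9 (write(7)): arr=[17 7 6] head=0 tail=2 count=2

Answer: 0 2 2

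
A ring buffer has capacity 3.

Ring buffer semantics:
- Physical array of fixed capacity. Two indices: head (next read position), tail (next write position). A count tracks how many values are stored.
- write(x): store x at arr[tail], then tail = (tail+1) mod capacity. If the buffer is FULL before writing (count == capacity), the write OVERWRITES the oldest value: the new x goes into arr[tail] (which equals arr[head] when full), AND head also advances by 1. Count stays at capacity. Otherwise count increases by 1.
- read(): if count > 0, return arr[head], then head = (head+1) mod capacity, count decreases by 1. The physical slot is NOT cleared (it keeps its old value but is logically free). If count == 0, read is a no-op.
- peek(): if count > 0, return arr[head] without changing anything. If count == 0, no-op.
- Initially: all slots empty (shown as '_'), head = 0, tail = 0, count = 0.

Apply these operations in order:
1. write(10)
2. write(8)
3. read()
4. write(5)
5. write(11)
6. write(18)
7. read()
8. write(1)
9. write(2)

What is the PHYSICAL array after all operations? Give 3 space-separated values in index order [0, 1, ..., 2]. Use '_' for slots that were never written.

After op 1 (write(10)): arr=[10 _ _] head=0 tail=1 count=1
After op 2 (write(8)): arr=[10 8 _] head=0 tail=2 count=2
After op 3 (read()): arr=[10 8 _] head=1 tail=2 count=1
After op 4 (write(5)): arr=[10 8 5] head=1 tail=0 count=2
After op 5 (write(11)): arr=[11 8 5] head=1 tail=1 count=3
After op 6 (write(18)): arr=[11 18 5] head=2 tail=2 count=3
After op 7 (read()): arr=[11 18 5] head=0 tail=2 count=2
After op 8 (write(1)): arr=[11 18 1] head=0 tail=0 count=3
After op 9 (write(2)): arr=[2 18 1] head=1 tail=1 count=3

Answer: 2 18 1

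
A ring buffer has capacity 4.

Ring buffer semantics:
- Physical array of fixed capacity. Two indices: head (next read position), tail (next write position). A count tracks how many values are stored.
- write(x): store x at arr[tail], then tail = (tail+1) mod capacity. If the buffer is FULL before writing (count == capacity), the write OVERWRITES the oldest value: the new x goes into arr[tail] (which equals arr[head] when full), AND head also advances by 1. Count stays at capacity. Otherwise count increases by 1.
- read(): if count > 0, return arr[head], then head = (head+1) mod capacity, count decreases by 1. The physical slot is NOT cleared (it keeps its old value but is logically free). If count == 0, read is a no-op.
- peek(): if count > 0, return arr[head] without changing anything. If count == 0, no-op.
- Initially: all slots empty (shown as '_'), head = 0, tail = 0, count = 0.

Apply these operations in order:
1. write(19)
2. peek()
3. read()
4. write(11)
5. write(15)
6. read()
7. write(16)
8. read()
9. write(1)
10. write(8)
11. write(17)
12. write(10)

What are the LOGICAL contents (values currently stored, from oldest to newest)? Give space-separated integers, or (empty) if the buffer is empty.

Answer: 1 8 17 10

Derivation:
After op 1 (write(19)): arr=[19 _ _ _] head=0 tail=1 count=1
After op 2 (peek()): arr=[19 _ _ _] head=0 tail=1 count=1
After op 3 (read()): arr=[19 _ _ _] head=1 tail=1 count=0
After op 4 (write(11)): arr=[19 11 _ _] head=1 tail=2 count=1
After op 5 (write(15)): arr=[19 11 15 _] head=1 tail=3 count=2
After op 6 (read()): arr=[19 11 15 _] head=2 tail=3 count=1
After op 7 (write(16)): arr=[19 11 15 16] head=2 tail=0 count=2
After op 8 (read()): arr=[19 11 15 16] head=3 tail=0 count=1
After op 9 (write(1)): arr=[1 11 15 16] head=3 tail=1 count=2
After op 10 (write(8)): arr=[1 8 15 16] head=3 tail=2 count=3
After op 11 (write(17)): arr=[1 8 17 16] head=3 tail=3 count=4
After op 12 (write(10)): arr=[1 8 17 10] head=0 tail=0 count=4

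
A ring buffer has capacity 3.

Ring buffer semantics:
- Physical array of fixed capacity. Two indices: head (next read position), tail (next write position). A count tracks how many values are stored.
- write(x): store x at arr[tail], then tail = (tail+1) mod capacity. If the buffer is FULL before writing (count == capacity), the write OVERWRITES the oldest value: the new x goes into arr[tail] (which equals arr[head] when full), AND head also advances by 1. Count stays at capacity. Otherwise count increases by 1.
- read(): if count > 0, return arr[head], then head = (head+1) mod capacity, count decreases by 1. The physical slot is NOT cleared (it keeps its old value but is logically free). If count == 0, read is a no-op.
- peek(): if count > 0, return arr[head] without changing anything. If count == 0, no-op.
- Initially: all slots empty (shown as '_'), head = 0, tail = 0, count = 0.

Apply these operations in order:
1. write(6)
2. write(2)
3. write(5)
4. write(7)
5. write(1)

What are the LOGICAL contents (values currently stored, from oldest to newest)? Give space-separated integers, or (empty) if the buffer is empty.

Answer: 5 7 1

Derivation:
After op 1 (write(6)): arr=[6 _ _] head=0 tail=1 count=1
After op 2 (write(2)): arr=[6 2 _] head=0 tail=2 count=2
After op 3 (write(5)): arr=[6 2 5] head=0 tail=0 count=3
After op 4 (write(7)): arr=[7 2 5] head=1 tail=1 count=3
After op 5 (write(1)): arr=[7 1 5] head=2 tail=2 count=3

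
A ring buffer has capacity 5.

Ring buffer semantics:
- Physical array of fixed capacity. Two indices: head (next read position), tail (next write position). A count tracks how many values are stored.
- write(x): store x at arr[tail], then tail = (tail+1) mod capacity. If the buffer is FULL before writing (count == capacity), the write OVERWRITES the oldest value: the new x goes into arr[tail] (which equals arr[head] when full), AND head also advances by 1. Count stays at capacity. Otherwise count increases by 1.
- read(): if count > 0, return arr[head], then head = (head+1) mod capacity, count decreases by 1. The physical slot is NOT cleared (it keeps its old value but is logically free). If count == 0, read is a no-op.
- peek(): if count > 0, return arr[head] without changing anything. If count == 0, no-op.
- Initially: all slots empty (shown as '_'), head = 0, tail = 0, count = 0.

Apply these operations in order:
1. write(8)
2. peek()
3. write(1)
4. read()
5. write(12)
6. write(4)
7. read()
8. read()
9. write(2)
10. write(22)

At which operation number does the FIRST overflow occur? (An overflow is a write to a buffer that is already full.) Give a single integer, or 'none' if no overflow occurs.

After op 1 (write(8)): arr=[8 _ _ _ _] head=0 tail=1 count=1
After op 2 (peek()): arr=[8 _ _ _ _] head=0 tail=1 count=1
After op 3 (write(1)): arr=[8 1 _ _ _] head=0 tail=2 count=2
After op 4 (read()): arr=[8 1 _ _ _] head=1 tail=2 count=1
After op 5 (write(12)): arr=[8 1 12 _ _] head=1 tail=3 count=2
After op 6 (write(4)): arr=[8 1 12 4 _] head=1 tail=4 count=3
After op 7 (read()): arr=[8 1 12 4 _] head=2 tail=4 count=2
After op 8 (read()): arr=[8 1 12 4 _] head=3 tail=4 count=1
After op 9 (write(2)): arr=[8 1 12 4 2] head=3 tail=0 count=2
After op 10 (write(22)): arr=[22 1 12 4 2] head=3 tail=1 count=3

Answer: none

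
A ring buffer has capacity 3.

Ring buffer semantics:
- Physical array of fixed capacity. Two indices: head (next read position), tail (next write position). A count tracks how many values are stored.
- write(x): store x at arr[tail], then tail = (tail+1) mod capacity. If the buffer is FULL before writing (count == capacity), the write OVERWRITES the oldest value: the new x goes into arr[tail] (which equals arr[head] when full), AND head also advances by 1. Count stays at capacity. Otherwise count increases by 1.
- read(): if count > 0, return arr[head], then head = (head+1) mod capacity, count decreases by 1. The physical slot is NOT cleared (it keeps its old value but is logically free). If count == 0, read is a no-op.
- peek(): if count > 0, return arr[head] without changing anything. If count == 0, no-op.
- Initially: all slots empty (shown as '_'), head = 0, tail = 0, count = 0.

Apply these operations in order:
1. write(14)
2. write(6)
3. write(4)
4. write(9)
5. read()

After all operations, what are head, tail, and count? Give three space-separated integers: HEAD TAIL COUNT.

After op 1 (write(14)): arr=[14 _ _] head=0 tail=1 count=1
After op 2 (write(6)): arr=[14 6 _] head=0 tail=2 count=2
After op 3 (write(4)): arr=[14 6 4] head=0 tail=0 count=3
After op 4 (write(9)): arr=[9 6 4] head=1 tail=1 count=3
After op 5 (read()): arr=[9 6 4] head=2 tail=1 count=2

Answer: 2 1 2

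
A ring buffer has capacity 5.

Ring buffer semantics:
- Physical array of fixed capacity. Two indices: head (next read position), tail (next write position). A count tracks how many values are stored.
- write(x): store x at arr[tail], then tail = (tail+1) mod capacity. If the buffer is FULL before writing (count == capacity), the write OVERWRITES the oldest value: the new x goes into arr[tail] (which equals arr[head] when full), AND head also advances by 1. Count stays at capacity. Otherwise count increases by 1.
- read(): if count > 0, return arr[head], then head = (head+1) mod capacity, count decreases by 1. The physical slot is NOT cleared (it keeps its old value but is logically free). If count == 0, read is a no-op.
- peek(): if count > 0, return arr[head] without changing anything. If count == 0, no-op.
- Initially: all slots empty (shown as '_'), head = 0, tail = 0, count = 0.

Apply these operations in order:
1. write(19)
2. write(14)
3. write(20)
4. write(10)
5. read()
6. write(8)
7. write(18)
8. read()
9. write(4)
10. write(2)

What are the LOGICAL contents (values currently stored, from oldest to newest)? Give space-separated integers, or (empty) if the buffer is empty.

Answer: 10 8 18 4 2

Derivation:
After op 1 (write(19)): arr=[19 _ _ _ _] head=0 tail=1 count=1
After op 2 (write(14)): arr=[19 14 _ _ _] head=0 tail=2 count=2
After op 3 (write(20)): arr=[19 14 20 _ _] head=0 tail=3 count=3
After op 4 (write(10)): arr=[19 14 20 10 _] head=0 tail=4 count=4
After op 5 (read()): arr=[19 14 20 10 _] head=1 tail=4 count=3
After op 6 (write(8)): arr=[19 14 20 10 8] head=1 tail=0 count=4
After op 7 (write(18)): arr=[18 14 20 10 8] head=1 tail=1 count=5
After op 8 (read()): arr=[18 14 20 10 8] head=2 tail=1 count=4
After op 9 (write(4)): arr=[18 4 20 10 8] head=2 tail=2 count=5
After op 10 (write(2)): arr=[18 4 2 10 8] head=3 tail=3 count=5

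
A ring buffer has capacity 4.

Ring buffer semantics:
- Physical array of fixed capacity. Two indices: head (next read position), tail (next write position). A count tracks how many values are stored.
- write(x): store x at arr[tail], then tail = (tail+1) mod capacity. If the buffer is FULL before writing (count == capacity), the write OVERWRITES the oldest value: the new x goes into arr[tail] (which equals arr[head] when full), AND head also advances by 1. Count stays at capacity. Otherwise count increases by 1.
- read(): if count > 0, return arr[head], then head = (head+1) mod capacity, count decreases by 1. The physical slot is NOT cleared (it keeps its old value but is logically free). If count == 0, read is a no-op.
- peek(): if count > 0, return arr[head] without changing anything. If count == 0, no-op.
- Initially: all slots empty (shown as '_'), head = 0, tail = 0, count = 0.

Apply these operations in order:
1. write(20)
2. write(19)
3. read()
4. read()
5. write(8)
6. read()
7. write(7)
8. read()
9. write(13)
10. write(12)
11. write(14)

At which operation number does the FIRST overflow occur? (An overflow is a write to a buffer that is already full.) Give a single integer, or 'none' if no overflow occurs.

After op 1 (write(20)): arr=[20 _ _ _] head=0 tail=1 count=1
After op 2 (write(19)): arr=[20 19 _ _] head=0 tail=2 count=2
After op 3 (read()): arr=[20 19 _ _] head=1 tail=2 count=1
After op 4 (read()): arr=[20 19 _ _] head=2 tail=2 count=0
After op 5 (write(8)): arr=[20 19 8 _] head=2 tail=3 count=1
After op 6 (read()): arr=[20 19 8 _] head=3 tail=3 count=0
After op 7 (write(7)): arr=[20 19 8 7] head=3 tail=0 count=1
After op 8 (read()): arr=[20 19 8 7] head=0 tail=0 count=0
After op 9 (write(13)): arr=[13 19 8 7] head=0 tail=1 count=1
After op 10 (write(12)): arr=[13 12 8 7] head=0 tail=2 count=2
After op 11 (write(14)): arr=[13 12 14 7] head=0 tail=3 count=3

Answer: none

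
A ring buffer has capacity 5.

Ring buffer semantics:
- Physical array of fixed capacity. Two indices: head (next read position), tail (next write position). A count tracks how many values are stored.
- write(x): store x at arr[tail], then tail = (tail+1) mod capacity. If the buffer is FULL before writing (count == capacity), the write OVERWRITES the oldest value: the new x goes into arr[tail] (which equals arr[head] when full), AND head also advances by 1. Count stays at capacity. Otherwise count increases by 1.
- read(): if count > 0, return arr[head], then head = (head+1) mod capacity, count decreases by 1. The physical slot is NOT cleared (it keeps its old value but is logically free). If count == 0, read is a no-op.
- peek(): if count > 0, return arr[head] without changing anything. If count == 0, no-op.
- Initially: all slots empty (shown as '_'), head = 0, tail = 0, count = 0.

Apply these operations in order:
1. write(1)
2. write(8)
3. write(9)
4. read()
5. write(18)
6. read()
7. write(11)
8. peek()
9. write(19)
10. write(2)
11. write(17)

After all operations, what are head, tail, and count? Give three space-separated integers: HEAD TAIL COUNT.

Answer: 3 3 5

Derivation:
After op 1 (write(1)): arr=[1 _ _ _ _] head=0 tail=1 count=1
After op 2 (write(8)): arr=[1 8 _ _ _] head=0 tail=2 count=2
After op 3 (write(9)): arr=[1 8 9 _ _] head=0 tail=3 count=3
After op 4 (read()): arr=[1 8 9 _ _] head=1 tail=3 count=2
After op 5 (write(18)): arr=[1 8 9 18 _] head=1 tail=4 count=3
After op 6 (read()): arr=[1 8 9 18 _] head=2 tail=4 count=2
After op 7 (write(11)): arr=[1 8 9 18 11] head=2 tail=0 count=3
After op 8 (peek()): arr=[1 8 9 18 11] head=2 tail=0 count=3
After op 9 (write(19)): arr=[19 8 9 18 11] head=2 tail=1 count=4
After op 10 (write(2)): arr=[19 2 9 18 11] head=2 tail=2 count=5
After op 11 (write(17)): arr=[19 2 17 18 11] head=3 tail=3 count=5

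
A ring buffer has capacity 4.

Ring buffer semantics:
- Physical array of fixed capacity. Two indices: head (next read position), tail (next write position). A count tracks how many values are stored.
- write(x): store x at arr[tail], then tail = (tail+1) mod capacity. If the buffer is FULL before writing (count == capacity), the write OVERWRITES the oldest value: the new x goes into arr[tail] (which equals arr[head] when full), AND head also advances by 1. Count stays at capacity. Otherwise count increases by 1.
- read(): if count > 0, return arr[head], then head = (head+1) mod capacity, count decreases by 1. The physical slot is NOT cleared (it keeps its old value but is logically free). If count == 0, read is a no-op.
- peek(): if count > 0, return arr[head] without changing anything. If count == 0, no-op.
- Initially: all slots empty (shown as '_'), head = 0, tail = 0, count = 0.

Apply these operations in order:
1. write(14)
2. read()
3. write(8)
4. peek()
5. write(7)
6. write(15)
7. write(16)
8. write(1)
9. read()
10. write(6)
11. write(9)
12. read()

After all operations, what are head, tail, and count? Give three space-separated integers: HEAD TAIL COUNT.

Answer: 1 0 3

Derivation:
After op 1 (write(14)): arr=[14 _ _ _] head=0 tail=1 count=1
After op 2 (read()): arr=[14 _ _ _] head=1 tail=1 count=0
After op 3 (write(8)): arr=[14 8 _ _] head=1 tail=2 count=1
After op 4 (peek()): arr=[14 8 _ _] head=1 tail=2 count=1
After op 5 (write(7)): arr=[14 8 7 _] head=1 tail=3 count=2
After op 6 (write(15)): arr=[14 8 7 15] head=1 tail=0 count=3
After op 7 (write(16)): arr=[16 8 7 15] head=1 tail=1 count=4
After op 8 (write(1)): arr=[16 1 7 15] head=2 tail=2 count=4
After op 9 (read()): arr=[16 1 7 15] head=3 tail=2 count=3
After op 10 (write(6)): arr=[16 1 6 15] head=3 tail=3 count=4
After op 11 (write(9)): arr=[16 1 6 9] head=0 tail=0 count=4
After op 12 (read()): arr=[16 1 6 9] head=1 tail=0 count=3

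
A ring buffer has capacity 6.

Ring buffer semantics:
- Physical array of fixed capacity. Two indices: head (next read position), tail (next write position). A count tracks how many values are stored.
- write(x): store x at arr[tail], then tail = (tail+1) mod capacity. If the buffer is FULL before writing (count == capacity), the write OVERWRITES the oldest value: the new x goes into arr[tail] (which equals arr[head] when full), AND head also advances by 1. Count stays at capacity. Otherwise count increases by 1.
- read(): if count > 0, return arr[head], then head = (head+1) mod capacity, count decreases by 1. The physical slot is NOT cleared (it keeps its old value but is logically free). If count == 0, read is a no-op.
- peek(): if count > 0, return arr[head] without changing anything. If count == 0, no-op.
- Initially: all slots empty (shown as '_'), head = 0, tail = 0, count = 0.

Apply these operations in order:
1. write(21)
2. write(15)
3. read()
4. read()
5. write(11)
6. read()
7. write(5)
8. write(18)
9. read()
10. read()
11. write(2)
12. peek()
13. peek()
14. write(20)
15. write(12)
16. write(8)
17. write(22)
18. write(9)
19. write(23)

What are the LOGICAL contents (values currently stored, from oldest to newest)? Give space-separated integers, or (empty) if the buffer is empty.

Answer: 20 12 8 22 9 23

Derivation:
After op 1 (write(21)): arr=[21 _ _ _ _ _] head=0 tail=1 count=1
After op 2 (write(15)): arr=[21 15 _ _ _ _] head=0 tail=2 count=2
After op 3 (read()): arr=[21 15 _ _ _ _] head=1 tail=2 count=1
After op 4 (read()): arr=[21 15 _ _ _ _] head=2 tail=2 count=0
After op 5 (write(11)): arr=[21 15 11 _ _ _] head=2 tail=3 count=1
After op 6 (read()): arr=[21 15 11 _ _ _] head=3 tail=3 count=0
After op 7 (write(5)): arr=[21 15 11 5 _ _] head=3 tail=4 count=1
After op 8 (write(18)): arr=[21 15 11 5 18 _] head=3 tail=5 count=2
After op 9 (read()): arr=[21 15 11 5 18 _] head=4 tail=5 count=1
After op 10 (read()): arr=[21 15 11 5 18 _] head=5 tail=5 count=0
After op 11 (write(2)): arr=[21 15 11 5 18 2] head=5 tail=0 count=1
After op 12 (peek()): arr=[21 15 11 5 18 2] head=5 tail=0 count=1
After op 13 (peek()): arr=[21 15 11 5 18 2] head=5 tail=0 count=1
After op 14 (write(20)): arr=[20 15 11 5 18 2] head=5 tail=1 count=2
After op 15 (write(12)): arr=[20 12 11 5 18 2] head=5 tail=2 count=3
After op 16 (write(8)): arr=[20 12 8 5 18 2] head=5 tail=3 count=4
After op 17 (write(22)): arr=[20 12 8 22 18 2] head=5 tail=4 count=5
After op 18 (write(9)): arr=[20 12 8 22 9 2] head=5 tail=5 count=6
After op 19 (write(23)): arr=[20 12 8 22 9 23] head=0 tail=0 count=6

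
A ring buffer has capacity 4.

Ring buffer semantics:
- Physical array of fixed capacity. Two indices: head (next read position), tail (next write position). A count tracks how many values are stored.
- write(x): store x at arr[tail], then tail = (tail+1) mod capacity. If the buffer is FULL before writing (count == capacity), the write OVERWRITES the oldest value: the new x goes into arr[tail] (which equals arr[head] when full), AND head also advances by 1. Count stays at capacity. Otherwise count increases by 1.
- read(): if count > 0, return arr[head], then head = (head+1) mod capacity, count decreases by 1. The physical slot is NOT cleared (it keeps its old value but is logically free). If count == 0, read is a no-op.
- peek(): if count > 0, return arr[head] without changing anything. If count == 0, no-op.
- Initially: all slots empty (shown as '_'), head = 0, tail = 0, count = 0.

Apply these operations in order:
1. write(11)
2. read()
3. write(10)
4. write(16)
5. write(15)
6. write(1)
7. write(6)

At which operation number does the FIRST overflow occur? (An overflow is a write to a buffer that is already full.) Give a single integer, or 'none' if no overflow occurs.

After op 1 (write(11)): arr=[11 _ _ _] head=0 tail=1 count=1
After op 2 (read()): arr=[11 _ _ _] head=1 tail=1 count=0
After op 3 (write(10)): arr=[11 10 _ _] head=1 tail=2 count=1
After op 4 (write(16)): arr=[11 10 16 _] head=1 tail=3 count=2
After op 5 (write(15)): arr=[11 10 16 15] head=1 tail=0 count=3
After op 6 (write(1)): arr=[1 10 16 15] head=1 tail=1 count=4
After op 7 (write(6)): arr=[1 6 16 15] head=2 tail=2 count=4

Answer: 7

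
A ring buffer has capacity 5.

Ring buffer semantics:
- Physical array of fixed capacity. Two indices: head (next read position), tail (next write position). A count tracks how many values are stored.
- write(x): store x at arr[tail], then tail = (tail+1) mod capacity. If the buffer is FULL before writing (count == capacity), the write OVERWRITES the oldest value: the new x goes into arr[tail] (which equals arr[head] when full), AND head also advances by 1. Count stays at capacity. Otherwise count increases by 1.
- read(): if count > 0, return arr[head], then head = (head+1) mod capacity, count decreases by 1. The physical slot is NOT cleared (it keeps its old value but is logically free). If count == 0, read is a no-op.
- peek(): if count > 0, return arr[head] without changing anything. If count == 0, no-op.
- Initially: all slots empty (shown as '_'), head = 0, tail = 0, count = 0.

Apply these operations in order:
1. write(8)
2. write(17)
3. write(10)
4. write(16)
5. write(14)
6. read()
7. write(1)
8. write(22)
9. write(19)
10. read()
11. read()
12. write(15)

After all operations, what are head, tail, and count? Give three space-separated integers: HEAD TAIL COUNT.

After op 1 (write(8)): arr=[8 _ _ _ _] head=0 tail=1 count=1
After op 2 (write(17)): arr=[8 17 _ _ _] head=0 tail=2 count=2
After op 3 (write(10)): arr=[8 17 10 _ _] head=0 tail=3 count=3
After op 4 (write(16)): arr=[8 17 10 16 _] head=0 tail=4 count=4
After op 5 (write(14)): arr=[8 17 10 16 14] head=0 tail=0 count=5
After op 6 (read()): arr=[8 17 10 16 14] head=1 tail=0 count=4
After op 7 (write(1)): arr=[1 17 10 16 14] head=1 tail=1 count=5
After op 8 (write(22)): arr=[1 22 10 16 14] head=2 tail=2 count=5
After op 9 (write(19)): arr=[1 22 19 16 14] head=3 tail=3 count=5
After op 10 (read()): arr=[1 22 19 16 14] head=4 tail=3 count=4
After op 11 (read()): arr=[1 22 19 16 14] head=0 tail=3 count=3
After op 12 (write(15)): arr=[1 22 19 15 14] head=0 tail=4 count=4

Answer: 0 4 4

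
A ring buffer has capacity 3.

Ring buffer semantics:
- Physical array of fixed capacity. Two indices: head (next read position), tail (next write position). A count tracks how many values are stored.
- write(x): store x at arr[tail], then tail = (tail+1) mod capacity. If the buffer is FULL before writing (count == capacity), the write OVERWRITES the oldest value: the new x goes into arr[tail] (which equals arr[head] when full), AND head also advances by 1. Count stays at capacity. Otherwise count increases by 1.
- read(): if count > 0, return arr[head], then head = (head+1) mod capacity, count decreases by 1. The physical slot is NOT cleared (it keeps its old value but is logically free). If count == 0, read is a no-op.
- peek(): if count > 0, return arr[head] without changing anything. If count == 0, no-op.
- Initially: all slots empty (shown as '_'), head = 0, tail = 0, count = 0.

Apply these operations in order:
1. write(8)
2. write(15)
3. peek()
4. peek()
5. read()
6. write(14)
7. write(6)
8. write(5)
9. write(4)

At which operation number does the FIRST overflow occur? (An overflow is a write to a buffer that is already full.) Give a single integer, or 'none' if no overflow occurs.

Answer: 8

Derivation:
After op 1 (write(8)): arr=[8 _ _] head=0 tail=1 count=1
After op 2 (write(15)): arr=[8 15 _] head=0 tail=2 count=2
After op 3 (peek()): arr=[8 15 _] head=0 tail=2 count=2
After op 4 (peek()): arr=[8 15 _] head=0 tail=2 count=2
After op 5 (read()): arr=[8 15 _] head=1 tail=2 count=1
After op 6 (write(14)): arr=[8 15 14] head=1 tail=0 count=2
After op 7 (write(6)): arr=[6 15 14] head=1 tail=1 count=3
After op 8 (write(5)): arr=[6 5 14] head=2 tail=2 count=3
After op 9 (write(4)): arr=[6 5 4] head=0 tail=0 count=3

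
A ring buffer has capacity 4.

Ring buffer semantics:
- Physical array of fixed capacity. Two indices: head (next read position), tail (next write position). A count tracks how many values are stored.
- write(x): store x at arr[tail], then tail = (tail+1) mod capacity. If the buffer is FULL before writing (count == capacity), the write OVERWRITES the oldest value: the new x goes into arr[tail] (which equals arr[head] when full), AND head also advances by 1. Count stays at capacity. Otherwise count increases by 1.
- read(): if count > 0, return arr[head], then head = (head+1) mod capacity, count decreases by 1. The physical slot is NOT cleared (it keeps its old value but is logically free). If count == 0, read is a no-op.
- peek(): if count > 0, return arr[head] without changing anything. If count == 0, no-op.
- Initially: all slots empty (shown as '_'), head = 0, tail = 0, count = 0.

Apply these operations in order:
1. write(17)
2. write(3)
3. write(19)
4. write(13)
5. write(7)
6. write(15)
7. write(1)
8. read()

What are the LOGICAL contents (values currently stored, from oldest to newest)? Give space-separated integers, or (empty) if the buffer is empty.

After op 1 (write(17)): arr=[17 _ _ _] head=0 tail=1 count=1
After op 2 (write(3)): arr=[17 3 _ _] head=0 tail=2 count=2
After op 3 (write(19)): arr=[17 3 19 _] head=0 tail=3 count=3
After op 4 (write(13)): arr=[17 3 19 13] head=0 tail=0 count=4
After op 5 (write(7)): arr=[7 3 19 13] head=1 tail=1 count=4
After op 6 (write(15)): arr=[7 15 19 13] head=2 tail=2 count=4
After op 7 (write(1)): arr=[7 15 1 13] head=3 tail=3 count=4
After op 8 (read()): arr=[7 15 1 13] head=0 tail=3 count=3

Answer: 7 15 1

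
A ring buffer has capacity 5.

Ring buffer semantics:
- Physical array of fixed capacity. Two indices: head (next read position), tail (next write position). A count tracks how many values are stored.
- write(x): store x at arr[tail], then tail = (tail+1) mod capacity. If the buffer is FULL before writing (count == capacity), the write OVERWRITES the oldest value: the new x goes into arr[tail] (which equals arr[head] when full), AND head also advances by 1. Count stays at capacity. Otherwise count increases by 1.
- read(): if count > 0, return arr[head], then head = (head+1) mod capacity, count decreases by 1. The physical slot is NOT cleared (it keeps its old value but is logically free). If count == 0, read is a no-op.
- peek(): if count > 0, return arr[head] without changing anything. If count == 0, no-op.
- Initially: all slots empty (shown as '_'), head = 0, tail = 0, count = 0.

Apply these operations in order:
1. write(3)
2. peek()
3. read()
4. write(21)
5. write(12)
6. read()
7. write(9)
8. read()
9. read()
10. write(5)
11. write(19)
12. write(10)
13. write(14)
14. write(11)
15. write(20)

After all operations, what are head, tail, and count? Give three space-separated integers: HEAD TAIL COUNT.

After op 1 (write(3)): arr=[3 _ _ _ _] head=0 tail=1 count=1
After op 2 (peek()): arr=[3 _ _ _ _] head=0 tail=1 count=1
After op 3 (read()): arr=[3 _ _ _ _] head=1 tail=1 count=0
After op 4 (write(21)): arr=[3 21 _ _ _] head=1 tail=2 count=1
After op 5 (write(12)): arr=[3 21 12 _ _] head=1 tail=3 count=2
After op 6 (read()): arr=[3 21 12 _ _] head=2 tail=3 count=1
After op 7 (write(9)): arr=[3 21 12 9 _] head=2 tail=4 count=2
After op 8 (read()): arr=[3 21 12 9 _] head=3 tail=4 count=1
After op 9 (read()): arr=[3 21 12 9 _] head=4 tail=4 count=0
After op 10 (write(5)): arr=[3 21 12 9 5] head=4 tail=0 count=1
After op 11 (write(19)): arr=[19 21 12 9 5] head=4 tail=1 count=2
After op 12 (write(10)): arr=[19 10 12 9 5] head=4 tail=2 count=3
After op 13 (write(14)): arr=[19 10 14 9 5] head=4 tail=3 count=4
After op 14 (write(11)): arr=[19 10 14 11 5] head=4 tail=4 count=5
After op 15 (write(20)): arr=[19 10 14 11 20] head=0 tail=0 count=5

Answer: 0 0 5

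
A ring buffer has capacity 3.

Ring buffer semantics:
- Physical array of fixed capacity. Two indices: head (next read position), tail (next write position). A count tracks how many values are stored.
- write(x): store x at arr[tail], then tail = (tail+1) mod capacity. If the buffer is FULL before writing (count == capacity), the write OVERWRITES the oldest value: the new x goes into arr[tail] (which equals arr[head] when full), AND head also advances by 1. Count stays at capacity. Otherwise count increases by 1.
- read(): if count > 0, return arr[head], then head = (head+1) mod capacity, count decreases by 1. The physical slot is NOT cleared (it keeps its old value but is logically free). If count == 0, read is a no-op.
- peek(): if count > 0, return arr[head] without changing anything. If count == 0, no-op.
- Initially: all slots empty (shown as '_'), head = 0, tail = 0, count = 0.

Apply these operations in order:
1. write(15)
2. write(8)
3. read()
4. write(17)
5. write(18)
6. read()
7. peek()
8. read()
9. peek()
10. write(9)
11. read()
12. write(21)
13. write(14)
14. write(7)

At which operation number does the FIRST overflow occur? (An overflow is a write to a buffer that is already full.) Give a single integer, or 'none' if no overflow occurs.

Answer: 14

Derivation:
After op 1 (write(15)): arr=[15 _ _] head=0 tail=1 count=1
After op 2 (write(8)): arr=[15 8 _] head=0 tail=2 count=2
After op 3 (read()): arr=[15 8 _] head=1 tail=2 count=1
After op 4 (write(17)): arr=[15 8 17] head=1 tail=0 count=2
After op 5 (write(18)): arr=[18 8 17] head=1 tail=1 count=3
After op 6 (read()): arr=[18 8 17] head=2 tail=1 count=2
After op 7 (peek()): arr=[18 8 17] head=2 tail=1 count=2
After op 8 (read()): arr=[18 8 17] head=0 tail=1 count=1
After op 9 (peek()): arr=[18 8 17] head=0 tail=1 count=1
After op 10 (write(9)): arr=[18 9 17] head=0 tail=2 count=2
After op 11 (read()): arr=[18 9 17] head=1 tail=2 count=1
After op 12 (write(21)): arr=[18 9 21] head=1 tail=0 count=2
After op 13 (write(14)): arr=[14 9 21] head=1 tail=1 count=3
After op 14 (write(7)): arr=[14 7 21] head=2 tail=2 count=3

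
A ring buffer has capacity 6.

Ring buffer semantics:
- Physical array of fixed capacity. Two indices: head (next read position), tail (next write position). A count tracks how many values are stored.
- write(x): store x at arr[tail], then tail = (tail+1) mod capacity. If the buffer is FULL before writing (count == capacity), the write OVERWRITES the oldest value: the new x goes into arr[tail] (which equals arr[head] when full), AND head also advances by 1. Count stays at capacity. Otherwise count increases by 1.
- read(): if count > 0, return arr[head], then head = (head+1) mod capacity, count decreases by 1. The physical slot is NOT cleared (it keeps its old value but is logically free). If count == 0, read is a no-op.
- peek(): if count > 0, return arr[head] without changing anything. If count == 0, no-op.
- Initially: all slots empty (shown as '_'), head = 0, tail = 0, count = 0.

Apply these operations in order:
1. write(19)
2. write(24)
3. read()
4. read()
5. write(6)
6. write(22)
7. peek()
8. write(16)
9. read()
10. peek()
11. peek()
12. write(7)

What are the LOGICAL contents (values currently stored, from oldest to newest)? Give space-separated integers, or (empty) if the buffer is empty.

Answer: 22 16 7

Derivation:
After op 1 (write(19)): arr=[19 _ _ _ _ _] head=0 tail=1 count=1
After op 2 (write(24)): arr=[19 24 _ _ _ _] head=0 tail=2 count=2
After op 3 (read()): arr=[19 24 _ _ _ _] head=1 tail=2 count=1
After op 4 (read()): arr=[19 24 _ _ _ _] head=2 tail=2 count=0
After op 5 (write(6)): arr=[19 24 6 _ _ _] head=2 tail=3 count=1
After op 6 (write(22)): arr=[19 24 6 22 _ _] head=2 tail=4 count=2
After op 7 (peek()): arr=[19 24 6 22 _ _] head=2 tail=4 count=2
After op 8 (write(16)): arr=[19 24 6 22 16 _] head=2 tail=5 count=3
After op 9 (read()): arr=[19 24 6 22 16 _] head=3 tail=5 count=2
After op 10 (peek()): arr=[19 24 6 22 16 _] head=3 tail=5 count=2
After op 11 (peek()): arr=[19 24 6 22 16 _] head=3 tail=5 count=2
After op 12 (write(7)): arr=[19 24 6 22 16 7] head=3 tail=0 count=3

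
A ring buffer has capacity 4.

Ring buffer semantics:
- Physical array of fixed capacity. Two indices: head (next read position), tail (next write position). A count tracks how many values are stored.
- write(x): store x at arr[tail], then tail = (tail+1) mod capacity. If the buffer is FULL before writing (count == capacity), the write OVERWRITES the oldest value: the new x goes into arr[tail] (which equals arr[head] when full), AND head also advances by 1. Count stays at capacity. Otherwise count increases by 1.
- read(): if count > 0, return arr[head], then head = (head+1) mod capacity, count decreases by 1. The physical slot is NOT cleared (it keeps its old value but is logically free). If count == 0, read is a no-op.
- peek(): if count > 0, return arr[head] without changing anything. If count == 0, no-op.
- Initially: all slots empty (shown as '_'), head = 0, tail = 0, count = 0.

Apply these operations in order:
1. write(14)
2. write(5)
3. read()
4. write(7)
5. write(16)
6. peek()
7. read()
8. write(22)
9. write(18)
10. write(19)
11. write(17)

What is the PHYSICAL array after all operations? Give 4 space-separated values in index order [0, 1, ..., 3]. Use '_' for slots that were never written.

After op 1 (write(14)): arr=[14 _ _ _] head=0 tail=1 count=1
After op 2 (write(5)): arr=[14 5 _ _] head=0 tail=2 count=2
After op 3 (read()): arr=[14 5 _ _] head=1 tail=2 count=1
After op 4 (write(7)): arr=[14 5 7 _] head=1 tail=3 count=2
After op 5 (write(16)): arr=[14 5 7 16] head=1 tail=0 count=3
After op 6 (peek()): arr=[14 5 7 16] head=1 tail=0 count=3
After op 7 (read()): arr=[14 5 7 16] head=2 tail=0 count=2
After op 8 (write(22)): arr=[22 5 7 16] head=2 tail=1 count=3
After op 9 (write(18)): arr=[22 18 7 16] head=2 tail=2 count=4
After op 10 (write(19)): arr=[22 18 19 16] head=3 tail=3 count=4
After op 11 (write(17)): arr=[22 18 19 17] head=0 tail=0 count=4

Answer: 22 18 19 17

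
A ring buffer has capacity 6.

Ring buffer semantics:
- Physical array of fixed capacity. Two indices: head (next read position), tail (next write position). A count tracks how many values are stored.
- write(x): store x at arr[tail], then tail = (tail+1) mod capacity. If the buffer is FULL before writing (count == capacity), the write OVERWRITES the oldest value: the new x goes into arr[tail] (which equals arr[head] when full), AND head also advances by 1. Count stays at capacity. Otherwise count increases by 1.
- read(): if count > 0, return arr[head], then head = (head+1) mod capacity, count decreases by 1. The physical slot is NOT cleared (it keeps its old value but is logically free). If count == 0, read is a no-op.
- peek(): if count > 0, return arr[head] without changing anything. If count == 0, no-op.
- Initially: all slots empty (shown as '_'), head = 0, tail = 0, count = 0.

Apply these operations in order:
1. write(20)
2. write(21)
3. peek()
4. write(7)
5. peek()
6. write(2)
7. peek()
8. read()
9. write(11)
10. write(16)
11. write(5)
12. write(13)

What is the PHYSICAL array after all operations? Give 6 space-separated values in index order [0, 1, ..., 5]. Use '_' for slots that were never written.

Answer: 5 13 7 2 11 16

Derivation:
After op 1 (write(20)): arr=[20 _ _ _ _ _] head=0 tail=1 count=1
After op 2 (write(21)): arr=[20 21 _ _ _ _] head=0 tail=2 count=2
After op 3 (peek()): arr=[20 21 _ _ _ _] head=0 tail=2 count=2
After op 4 (write(7)): arr=[20 21 7 _ _ _] head=0 tail=3 count=3
After op 5 (peek()): arr=[20 21 7 _ _ _] head=0 tail=3 count=3
After op 6 (write(2)): arr=[20 21 7 2 _ _] head=0 tail=4 count=4
After op 7 (peek()): arr=[20 21 7 2 _ _] head=0 tail=4 count=4
After op 8 (read()): arr=[20 21 7 2 _ _] head=1 tail=4 count=3
After op 9 (write(11)): arr=[20 21 7 2 11 _] head=1 tail=5 count=4
After op 10 (write(16)): arr=[20 21 7 2 11 16] head=1 tail=0 count=5
After op 11 (write(5)): arr=[5 21 7 2 11 16] head=1 tail=1 count=6
After op 12 (write(13)): arr=[5 13 7 2 11 16] head=2 tail=2 count=6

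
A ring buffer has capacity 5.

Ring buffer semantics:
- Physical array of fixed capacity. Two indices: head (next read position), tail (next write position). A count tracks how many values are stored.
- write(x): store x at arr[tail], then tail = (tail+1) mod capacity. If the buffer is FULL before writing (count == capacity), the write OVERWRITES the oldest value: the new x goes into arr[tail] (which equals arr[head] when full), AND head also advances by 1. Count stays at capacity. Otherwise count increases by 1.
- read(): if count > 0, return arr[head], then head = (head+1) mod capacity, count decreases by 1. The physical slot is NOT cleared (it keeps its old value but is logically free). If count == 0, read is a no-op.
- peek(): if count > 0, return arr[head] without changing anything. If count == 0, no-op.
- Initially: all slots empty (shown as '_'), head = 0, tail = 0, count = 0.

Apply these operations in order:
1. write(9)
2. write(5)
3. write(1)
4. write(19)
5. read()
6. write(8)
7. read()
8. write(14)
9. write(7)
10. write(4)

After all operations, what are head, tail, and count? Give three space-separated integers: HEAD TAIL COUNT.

Answer: 3 3 5

Derivation:
After op 1 (write(9)): arr=[9 _ _ _ _] head=0 tail=1 count=1
After op 2 (write(5)): arr=[9 5 _ _ _] head=0 tail=2 count=2
After op 3 (write(1)): arr=[9 5 1 _ _] head=0 tail=3 count=3
After op 4 (write(19)): arr=[9 5 1 19 _] head=0 tail=4 count=4
After op 5 (read()): arr=[9 5 1 19 _] head=1 tail=4 count=3
After op 6 (write(8)): arr=[9 5 1 19 8] head=1 tail=0 count=4
After op 7 (read()): arr=[9 5 1 19 8] head=2 tail=0 count=3
After op 8 (write(14)): arr=[14 5 1 19 8] head=2 tail=1 count=4
After op 9 (write(7)): arr=[14 7 1 19 8] head=2 tail=2 count=5
After op 10 (write(4)): arr=[14 7 4 19 8] head=3 tail=3 count=5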